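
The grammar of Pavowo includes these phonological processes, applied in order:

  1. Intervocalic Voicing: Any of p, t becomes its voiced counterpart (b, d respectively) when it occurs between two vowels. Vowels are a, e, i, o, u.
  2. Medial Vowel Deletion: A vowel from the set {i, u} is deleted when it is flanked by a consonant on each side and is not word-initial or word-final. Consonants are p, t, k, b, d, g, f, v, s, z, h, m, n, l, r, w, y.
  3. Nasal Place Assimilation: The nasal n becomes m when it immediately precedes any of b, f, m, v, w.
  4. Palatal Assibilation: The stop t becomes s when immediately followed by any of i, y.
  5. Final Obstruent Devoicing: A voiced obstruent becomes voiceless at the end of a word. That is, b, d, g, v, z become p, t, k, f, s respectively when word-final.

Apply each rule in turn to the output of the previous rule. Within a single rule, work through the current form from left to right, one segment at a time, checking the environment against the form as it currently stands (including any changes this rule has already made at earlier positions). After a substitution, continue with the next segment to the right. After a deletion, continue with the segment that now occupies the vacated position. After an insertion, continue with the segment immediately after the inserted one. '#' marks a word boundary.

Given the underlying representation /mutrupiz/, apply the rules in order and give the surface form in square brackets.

1 Intervocalic Voicing: [mutrupiz] → [mutrubiz]
2 Medial Vowel Deletion: [mutrubiz] → [mtrbz]
3 Nasal Place Assimilation: no change — [mtrbz]
4 Palatal Assibilation: no change — [mtrbz]
5 Final Obstruent Devoicing: [mtrbz] → [mtrbs]

[mtrbs]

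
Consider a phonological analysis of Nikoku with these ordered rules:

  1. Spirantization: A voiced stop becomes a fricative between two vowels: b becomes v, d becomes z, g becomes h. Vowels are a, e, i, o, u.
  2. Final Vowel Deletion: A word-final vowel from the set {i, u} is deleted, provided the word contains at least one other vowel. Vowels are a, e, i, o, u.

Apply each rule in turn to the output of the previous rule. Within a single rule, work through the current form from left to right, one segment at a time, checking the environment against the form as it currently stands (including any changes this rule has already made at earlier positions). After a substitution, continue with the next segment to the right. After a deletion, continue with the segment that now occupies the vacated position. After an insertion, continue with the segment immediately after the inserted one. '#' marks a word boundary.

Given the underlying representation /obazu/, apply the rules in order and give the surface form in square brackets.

1 Spirantization: [obazu] → [ovazu]
2 Final Vowel Deletion: [ovazu] → [ovaz]

[ovaz]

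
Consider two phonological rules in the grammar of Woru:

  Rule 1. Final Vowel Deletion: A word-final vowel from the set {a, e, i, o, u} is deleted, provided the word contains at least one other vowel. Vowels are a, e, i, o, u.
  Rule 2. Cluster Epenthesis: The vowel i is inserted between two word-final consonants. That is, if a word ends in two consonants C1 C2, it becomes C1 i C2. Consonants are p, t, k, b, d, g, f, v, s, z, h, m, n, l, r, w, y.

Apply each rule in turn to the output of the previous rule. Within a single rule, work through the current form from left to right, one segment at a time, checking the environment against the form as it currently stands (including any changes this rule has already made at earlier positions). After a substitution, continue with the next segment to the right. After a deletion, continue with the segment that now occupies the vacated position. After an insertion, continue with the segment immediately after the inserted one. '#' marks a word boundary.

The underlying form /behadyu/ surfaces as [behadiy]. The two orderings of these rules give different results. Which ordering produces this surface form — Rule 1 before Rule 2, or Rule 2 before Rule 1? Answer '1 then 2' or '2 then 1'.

Order 1 then 2:
  1 Final Vowel Deletion: [behadyu] → [behady]
  2 Cluster Epenthesis: [behady] → [behadiy]
  result: [behadiy]
Order 2 then 1:
  2 Cluster Epenthesis: no change — [behadyu]
  1 Final Vowel Deletion: [behadyu] → [behady]
  result: [behady]

1 then 2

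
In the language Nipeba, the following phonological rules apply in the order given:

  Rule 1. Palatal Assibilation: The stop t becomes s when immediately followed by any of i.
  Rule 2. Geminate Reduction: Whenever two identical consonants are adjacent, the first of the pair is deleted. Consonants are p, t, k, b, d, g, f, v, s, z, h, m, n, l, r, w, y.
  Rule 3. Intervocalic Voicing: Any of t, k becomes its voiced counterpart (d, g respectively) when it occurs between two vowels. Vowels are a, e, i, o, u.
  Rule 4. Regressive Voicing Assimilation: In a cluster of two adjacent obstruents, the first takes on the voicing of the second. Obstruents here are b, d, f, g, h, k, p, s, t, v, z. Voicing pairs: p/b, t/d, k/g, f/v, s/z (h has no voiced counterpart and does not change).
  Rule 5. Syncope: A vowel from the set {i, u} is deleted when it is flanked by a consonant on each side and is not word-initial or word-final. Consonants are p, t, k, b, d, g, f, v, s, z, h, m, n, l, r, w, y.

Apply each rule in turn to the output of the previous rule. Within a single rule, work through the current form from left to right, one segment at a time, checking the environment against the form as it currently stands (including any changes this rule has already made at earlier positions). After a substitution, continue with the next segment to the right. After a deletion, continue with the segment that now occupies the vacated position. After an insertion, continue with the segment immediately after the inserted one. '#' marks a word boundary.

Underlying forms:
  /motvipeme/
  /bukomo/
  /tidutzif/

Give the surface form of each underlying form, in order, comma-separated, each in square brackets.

/motvipeme/:
  Rule 1 Palatal Assibilation: no change — [motvipeme]
  Rule 2 Geminate Reduction: no change — [motvipeme]
  Rule 3 Intervocalic Voicing: no change — [motvipeme]
  Rule 4 Regressive Voicing Assimilation: [motvipeme] → [modvipeme]
  Rule 5 Syncope: [modvipeme] → [modvpeme]
/bukomo/:
  Rule 1 Palatal Assibilation: no change — [bukomo]
  Rule 2 Geminate Reduction: no change — [bukomo]
  Rule 3 Intervocalic Voicing: [bukomo] → [bugomo]
  Rule 4 Regressive Voicing Assimilation: no change — [bugomo]
  Rule 5 Syncope: [bugomo] → [bgomo]
/tidutzif/:
  Rule 1 Palatal Assibilation: [tidutzif] → [sidutzif]
  Rule 2 Geminate Reduction: no change — [sidutzif]
  Rule 3 Intervocalic Voicing: no change — [sidutzif]
  Rule 4 Regressive Voicing Assimilation: [sidutzif] → [sidudzif]
  Rule 5 Syncope: [sidudzif] → [sddzf]

[modvpeme], [bgomo], [sddzf]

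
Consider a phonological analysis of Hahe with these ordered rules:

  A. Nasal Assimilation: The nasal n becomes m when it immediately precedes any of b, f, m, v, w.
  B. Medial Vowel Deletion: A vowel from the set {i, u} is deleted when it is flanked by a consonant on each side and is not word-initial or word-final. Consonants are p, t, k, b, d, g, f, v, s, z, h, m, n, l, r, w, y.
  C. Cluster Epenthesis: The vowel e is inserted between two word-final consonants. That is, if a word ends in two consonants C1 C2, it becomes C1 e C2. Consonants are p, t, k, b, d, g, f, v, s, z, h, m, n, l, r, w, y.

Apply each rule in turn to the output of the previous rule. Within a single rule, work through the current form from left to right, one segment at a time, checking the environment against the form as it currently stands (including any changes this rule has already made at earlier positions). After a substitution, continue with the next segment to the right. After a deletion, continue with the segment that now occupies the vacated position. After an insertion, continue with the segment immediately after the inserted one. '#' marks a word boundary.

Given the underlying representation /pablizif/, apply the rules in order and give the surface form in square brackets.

A Nasal Assimilation: no change — [pablizif]
B Medial Vowel Deletion: [pablizif] → [pablzf]
C Cluster Epenthesis: [pablzf] → [pablzef]

[pablzef]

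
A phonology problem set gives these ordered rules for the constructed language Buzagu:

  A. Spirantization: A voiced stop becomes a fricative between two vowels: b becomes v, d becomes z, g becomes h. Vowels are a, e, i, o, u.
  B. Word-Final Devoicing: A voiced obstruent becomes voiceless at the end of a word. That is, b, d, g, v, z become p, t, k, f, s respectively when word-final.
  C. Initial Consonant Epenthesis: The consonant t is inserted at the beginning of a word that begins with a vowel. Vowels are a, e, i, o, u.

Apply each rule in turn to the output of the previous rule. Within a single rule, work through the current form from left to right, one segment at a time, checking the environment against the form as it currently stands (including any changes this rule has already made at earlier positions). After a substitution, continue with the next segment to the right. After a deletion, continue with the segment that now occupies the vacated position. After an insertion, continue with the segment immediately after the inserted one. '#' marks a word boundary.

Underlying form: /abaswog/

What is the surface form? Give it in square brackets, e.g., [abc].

A Spirantization: [abaswog] → [avaswog]
B Word-Final Devoicing: [avaswog] → [avaswok]
C Initial Consonant Epenthesis: [avaswok] → [tavaswok]

[tavaswok]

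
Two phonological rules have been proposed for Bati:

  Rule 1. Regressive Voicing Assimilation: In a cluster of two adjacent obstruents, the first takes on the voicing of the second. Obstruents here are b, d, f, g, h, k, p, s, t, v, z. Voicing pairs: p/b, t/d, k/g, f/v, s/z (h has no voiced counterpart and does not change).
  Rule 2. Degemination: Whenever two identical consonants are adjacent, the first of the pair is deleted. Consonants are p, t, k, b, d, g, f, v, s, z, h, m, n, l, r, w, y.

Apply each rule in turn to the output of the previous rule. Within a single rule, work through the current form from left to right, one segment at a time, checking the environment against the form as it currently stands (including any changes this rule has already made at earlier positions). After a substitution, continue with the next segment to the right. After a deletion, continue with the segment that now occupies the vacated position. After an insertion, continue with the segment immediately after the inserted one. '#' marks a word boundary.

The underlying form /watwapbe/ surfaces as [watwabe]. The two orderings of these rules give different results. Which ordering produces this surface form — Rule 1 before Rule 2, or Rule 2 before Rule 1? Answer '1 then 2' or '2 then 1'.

1 then 2

Order 1 then 2:
  1 Regressive Voicing Assimilation: [watwapbe] → [watwabbe]
  2 Degemination: [watwabbe] → [watwabe]
  result: [watwabe]
Order 2 then 1:
  2 Degemination: no change — [watwapbe]
  1 Regressive Voicing Assimilation: [watwapbe] → [watwabbe]
  result: [watwabbe]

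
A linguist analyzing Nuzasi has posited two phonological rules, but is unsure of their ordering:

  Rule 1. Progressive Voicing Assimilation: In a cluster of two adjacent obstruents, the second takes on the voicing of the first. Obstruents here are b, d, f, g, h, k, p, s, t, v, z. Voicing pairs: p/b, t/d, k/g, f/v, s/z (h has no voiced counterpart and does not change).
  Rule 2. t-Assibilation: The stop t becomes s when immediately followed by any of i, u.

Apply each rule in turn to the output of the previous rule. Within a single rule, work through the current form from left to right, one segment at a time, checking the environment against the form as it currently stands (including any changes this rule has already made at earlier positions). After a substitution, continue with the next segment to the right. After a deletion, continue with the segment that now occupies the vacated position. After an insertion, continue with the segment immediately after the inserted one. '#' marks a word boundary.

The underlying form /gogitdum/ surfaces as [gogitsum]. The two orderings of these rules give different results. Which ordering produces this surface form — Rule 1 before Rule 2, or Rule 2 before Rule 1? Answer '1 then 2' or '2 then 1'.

1 then 2

Order 1 then 2:
  1 Progressive Voicing Assimilation: [gogitdum] → [gogittum]
  2 t-Assibilation: [gogittum] → [gogitsum]
  result: [gogitsum]
Order 2 then 1:
  2 t-Assibilation: no change — [gogitdum]
  1 Progressive Voicing Assimilation: [gogitdum] → [gogittum]
  result: [gogittum]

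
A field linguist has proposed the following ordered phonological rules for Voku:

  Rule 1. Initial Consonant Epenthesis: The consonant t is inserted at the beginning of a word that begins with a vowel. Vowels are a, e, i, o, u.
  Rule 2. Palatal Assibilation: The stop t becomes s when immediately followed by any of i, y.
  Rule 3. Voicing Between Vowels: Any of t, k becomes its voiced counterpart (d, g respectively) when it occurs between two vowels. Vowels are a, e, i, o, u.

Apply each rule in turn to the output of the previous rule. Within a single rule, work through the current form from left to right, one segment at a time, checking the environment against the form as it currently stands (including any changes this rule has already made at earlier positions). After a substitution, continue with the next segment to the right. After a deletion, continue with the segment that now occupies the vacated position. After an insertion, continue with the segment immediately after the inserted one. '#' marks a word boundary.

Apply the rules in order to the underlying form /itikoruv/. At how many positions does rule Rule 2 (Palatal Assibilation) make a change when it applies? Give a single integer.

2

Rule 1 Initial Consonant Epenthesis: [itikoruv] → [titikoruv]
Rule 2 Palatal Assibilation: [titikoruv] → [sisikoruv]
Rule 3 Voicing Between Vowels: [sisikoruv] → [sisigoruv]
Rule Rule 2 changed 2 position(s).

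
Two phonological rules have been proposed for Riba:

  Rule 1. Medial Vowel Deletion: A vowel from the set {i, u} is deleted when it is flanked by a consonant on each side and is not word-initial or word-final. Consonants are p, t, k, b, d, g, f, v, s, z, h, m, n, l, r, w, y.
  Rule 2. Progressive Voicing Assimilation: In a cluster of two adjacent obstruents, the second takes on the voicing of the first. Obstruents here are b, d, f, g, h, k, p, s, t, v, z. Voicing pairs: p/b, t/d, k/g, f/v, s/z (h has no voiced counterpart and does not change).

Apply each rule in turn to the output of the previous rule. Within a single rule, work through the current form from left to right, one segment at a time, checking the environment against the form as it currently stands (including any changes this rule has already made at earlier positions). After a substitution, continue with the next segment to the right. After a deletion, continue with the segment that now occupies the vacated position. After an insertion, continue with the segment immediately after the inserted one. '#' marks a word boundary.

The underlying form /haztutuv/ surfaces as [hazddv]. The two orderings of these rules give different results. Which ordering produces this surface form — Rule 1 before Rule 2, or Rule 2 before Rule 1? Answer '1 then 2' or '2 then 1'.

Order 1 then 2:
  1 Medial Vowel Deletion: [haztutuv] → [hazttv]
  2 Progressive Voicing Assimilation: [hazttv] → [hazddv]
  result: [hazddv]
Order 2 then 1:
  2 Progressive Voicing Assimilation: [haztutuv] → [hazdutuv]
  1 Medial Vowel Deletion: [hazdutuv] → [hazdtv]
  result: [hazdtv]

1 then 2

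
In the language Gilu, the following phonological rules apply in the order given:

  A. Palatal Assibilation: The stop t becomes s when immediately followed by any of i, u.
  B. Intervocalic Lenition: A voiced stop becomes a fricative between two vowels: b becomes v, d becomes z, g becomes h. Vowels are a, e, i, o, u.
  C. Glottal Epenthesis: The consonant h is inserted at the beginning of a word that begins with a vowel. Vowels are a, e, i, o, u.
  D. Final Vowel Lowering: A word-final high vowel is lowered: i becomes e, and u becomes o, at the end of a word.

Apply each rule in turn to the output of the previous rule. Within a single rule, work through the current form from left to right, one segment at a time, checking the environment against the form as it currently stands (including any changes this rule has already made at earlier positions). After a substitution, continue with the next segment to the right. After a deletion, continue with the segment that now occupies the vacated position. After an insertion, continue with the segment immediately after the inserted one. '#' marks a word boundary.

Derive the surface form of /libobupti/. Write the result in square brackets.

A Palatal Assibilation: [libobupti] → [libobupsi]
B Intervocalic Lenition: [libobupsi] → [livovupsi]
C Glottal Epenthesis: no change — [livovupsi]
D Final Vowel Lowering: [livovupsi] → [livovupse]

[livovupse]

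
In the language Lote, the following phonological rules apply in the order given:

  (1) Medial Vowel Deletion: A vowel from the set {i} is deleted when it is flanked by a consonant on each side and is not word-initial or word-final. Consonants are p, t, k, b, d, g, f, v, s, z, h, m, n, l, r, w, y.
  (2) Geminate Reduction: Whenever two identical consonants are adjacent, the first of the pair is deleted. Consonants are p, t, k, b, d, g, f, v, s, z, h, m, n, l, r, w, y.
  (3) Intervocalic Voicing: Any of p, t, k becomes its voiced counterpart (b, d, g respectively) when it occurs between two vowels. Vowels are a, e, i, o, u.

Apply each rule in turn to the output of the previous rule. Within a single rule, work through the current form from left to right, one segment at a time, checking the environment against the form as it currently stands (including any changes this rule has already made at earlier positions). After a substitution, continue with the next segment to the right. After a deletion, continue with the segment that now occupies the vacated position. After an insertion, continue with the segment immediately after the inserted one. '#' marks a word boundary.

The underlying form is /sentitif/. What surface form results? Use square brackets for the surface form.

[sentf]

(1) Medial Vowel Deletion: [sentitif] → [senttf]
(2) Geminate Reduction: [senttf] → [sentf]
(3) Intervocalic Voicing: no change — [sentf]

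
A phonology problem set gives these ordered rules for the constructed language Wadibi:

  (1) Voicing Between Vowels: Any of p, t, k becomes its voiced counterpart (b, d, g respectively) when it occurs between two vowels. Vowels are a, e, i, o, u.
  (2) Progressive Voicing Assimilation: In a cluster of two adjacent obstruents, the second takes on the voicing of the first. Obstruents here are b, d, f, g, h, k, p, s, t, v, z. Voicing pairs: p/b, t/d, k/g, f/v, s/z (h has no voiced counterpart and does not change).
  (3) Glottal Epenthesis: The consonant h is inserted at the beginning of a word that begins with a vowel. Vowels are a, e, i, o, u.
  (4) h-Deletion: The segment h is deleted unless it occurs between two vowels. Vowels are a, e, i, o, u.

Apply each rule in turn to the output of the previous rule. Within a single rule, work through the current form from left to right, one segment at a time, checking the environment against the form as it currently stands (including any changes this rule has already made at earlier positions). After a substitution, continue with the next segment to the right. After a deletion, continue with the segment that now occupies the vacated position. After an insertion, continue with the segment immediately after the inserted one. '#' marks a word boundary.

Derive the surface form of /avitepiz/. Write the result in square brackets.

[avidebiz]

(1) Voicing Between Vowels: [avitepiz] → [avidebiz]
(2) Progressive Voicing Assimilation: no change — [avidebiz]
(3) Glottal Epenthesis: [avidebiz] → [havidebiz]
(4) h-Deletion: [havidebiz] → [avidebiz]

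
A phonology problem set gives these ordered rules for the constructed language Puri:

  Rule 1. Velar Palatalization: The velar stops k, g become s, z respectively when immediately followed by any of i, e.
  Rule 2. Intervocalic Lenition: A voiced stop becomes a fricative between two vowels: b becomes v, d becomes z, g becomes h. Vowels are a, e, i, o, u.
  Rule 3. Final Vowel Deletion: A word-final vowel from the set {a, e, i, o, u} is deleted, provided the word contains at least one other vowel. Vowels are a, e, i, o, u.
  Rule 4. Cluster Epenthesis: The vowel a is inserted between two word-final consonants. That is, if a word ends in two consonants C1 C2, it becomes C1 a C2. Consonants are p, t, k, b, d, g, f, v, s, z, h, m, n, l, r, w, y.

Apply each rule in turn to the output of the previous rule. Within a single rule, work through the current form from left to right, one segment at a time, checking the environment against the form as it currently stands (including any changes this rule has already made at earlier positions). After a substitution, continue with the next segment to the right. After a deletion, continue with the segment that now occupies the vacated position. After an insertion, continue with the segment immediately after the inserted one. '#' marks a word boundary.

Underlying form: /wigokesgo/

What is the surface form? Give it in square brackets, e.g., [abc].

Rule 1 Velar Palatalization: [wigokesgo] → [wigosesgo]
Rule 2 Intervocalic Lenition: [wigosesgo] → [wihosesgo]
Rule 3 Final Vowel Deletion: [wihosesgo] → [wihosesg]
Rule 4 Cluster Epenthesis: [wihosesg] → [wihosesag]

[wihosesag]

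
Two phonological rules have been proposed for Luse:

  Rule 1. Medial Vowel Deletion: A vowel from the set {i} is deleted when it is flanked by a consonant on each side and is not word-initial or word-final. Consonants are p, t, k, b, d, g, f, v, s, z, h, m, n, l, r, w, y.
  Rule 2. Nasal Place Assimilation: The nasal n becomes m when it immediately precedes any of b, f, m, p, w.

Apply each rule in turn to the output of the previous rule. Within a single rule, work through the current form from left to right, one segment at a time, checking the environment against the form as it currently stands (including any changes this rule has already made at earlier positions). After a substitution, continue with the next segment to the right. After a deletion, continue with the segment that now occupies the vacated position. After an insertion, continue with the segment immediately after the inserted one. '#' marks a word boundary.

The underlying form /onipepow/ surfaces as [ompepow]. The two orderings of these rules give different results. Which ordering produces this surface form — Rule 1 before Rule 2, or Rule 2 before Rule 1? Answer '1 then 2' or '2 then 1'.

Order 1 then 2:
  1 Medial Vowel Deletion: [onipepow] → [onpepow]
  2 Nasal Place Assimilation: [onpepow] → [ompepow]
  result: [ompepow]
Order 2 then 1:
  2 Nasal Place Assimilation: no change — [onipepow]
  1 Medial Vowel Deletion: [onipepow] → [onpepow]
  result: [onpepow]

1 then 2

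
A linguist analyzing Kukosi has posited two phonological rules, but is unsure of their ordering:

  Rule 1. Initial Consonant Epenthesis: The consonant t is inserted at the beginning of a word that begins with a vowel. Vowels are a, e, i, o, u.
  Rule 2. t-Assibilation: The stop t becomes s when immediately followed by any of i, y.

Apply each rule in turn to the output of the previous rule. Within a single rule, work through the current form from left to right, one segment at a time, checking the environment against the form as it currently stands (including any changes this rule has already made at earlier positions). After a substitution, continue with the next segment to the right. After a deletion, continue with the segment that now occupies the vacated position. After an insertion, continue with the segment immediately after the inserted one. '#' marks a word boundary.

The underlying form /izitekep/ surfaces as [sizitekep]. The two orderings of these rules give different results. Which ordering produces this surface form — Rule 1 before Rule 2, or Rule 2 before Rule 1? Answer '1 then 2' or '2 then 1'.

1 then 2

Order 1 then 2:
  1 Initial Consonant Epenthesis: [izitekep] → [tizitekep]
  2 t-Assibilation: [tizitekep] → [sizitekep]
  result: [sizitekep]
Order 2 then 1:
  2 t-Assibilation: no change — [izitekep]
  1 Initial Consonant Epenthesis: [izitekep] → [tizitekep]
  result: [tizitekep]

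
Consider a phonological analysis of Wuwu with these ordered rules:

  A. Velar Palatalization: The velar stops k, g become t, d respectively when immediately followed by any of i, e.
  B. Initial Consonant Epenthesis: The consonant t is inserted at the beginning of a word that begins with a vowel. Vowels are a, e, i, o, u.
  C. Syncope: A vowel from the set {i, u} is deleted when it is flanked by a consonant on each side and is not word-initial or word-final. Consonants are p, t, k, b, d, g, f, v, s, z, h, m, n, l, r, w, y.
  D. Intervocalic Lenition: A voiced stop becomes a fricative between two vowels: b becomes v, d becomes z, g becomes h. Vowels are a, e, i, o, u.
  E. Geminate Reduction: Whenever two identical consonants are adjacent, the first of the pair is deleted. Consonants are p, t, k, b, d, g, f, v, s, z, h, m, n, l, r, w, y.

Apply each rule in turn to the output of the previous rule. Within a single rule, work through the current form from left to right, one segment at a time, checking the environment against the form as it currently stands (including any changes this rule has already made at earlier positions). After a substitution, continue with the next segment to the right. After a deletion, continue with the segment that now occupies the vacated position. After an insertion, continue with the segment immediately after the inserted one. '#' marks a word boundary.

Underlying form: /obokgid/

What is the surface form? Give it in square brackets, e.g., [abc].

[tovokd]

A Velar Palatalization: [obokgid] → [obokdid]
B Initial Consonant Epenthesis: [obokdid] → [tobokdid]
C Syncope: [tobokdid] → [tobokdd]
D Intervocalic Lenition: [tobokdd] → [tovokdd]
E Geminate Reduction: [tovokdd] → [tovokd]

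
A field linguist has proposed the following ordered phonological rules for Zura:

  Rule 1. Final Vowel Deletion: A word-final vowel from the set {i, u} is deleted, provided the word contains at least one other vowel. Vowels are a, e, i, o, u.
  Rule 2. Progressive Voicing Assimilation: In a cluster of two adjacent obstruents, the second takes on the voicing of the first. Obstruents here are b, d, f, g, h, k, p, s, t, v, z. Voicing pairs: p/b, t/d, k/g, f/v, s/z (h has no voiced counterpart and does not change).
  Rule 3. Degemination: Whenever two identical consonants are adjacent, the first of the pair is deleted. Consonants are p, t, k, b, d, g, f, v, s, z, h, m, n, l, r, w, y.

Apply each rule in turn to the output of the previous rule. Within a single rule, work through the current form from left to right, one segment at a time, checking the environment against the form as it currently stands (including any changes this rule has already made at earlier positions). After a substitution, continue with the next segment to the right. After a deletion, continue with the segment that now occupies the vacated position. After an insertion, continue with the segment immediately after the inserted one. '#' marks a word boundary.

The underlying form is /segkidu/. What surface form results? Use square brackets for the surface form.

Rule 1 Final Vowel Deletion: [segkidu] → [segkid]
Rule 2 Progressive Voicing Assimilation: [segkid] → [seggid]
Rule 3 Degemination: [seggid] → [segid]

[segid]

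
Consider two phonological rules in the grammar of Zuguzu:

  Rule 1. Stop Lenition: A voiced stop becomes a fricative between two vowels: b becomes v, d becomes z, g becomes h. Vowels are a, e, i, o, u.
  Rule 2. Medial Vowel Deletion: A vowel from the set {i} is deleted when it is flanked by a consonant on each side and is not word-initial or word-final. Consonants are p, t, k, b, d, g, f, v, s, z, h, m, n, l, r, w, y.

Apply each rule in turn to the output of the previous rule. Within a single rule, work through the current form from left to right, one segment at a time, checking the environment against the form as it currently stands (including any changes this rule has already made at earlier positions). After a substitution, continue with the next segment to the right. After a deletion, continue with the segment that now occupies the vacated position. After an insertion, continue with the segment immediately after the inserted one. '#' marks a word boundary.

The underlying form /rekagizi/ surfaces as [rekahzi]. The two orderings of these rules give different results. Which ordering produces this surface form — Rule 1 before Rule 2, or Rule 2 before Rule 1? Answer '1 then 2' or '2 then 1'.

Order 1 then 2:
  1 Stop Lenition: [rekagizi] → [rekahizi]
  2 Medial Vowel Deletion: [rekahizi] → [rekahzi]
  result: [rekahzi]
Order 2 then 1:
  2 Medial Vowel Deletion: [rekagizi] → [rekagzi]
  1 Stop Lenition: no change — [rekagzi]
  result: [rekagzi]

1 then 2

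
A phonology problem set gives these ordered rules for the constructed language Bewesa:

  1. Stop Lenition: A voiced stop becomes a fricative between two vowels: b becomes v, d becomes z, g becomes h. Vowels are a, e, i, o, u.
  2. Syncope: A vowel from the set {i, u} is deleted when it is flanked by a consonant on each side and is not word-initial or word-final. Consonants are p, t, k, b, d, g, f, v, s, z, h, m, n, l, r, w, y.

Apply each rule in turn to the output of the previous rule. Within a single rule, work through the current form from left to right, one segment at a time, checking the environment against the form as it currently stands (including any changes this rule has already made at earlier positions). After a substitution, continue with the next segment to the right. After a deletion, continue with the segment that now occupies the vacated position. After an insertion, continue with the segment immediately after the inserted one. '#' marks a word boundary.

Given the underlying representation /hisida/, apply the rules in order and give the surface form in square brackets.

1 Stop Lenition: [hisida] → [hisiza]
2 Syncope: [hisiza] → [hsza]

[hsza]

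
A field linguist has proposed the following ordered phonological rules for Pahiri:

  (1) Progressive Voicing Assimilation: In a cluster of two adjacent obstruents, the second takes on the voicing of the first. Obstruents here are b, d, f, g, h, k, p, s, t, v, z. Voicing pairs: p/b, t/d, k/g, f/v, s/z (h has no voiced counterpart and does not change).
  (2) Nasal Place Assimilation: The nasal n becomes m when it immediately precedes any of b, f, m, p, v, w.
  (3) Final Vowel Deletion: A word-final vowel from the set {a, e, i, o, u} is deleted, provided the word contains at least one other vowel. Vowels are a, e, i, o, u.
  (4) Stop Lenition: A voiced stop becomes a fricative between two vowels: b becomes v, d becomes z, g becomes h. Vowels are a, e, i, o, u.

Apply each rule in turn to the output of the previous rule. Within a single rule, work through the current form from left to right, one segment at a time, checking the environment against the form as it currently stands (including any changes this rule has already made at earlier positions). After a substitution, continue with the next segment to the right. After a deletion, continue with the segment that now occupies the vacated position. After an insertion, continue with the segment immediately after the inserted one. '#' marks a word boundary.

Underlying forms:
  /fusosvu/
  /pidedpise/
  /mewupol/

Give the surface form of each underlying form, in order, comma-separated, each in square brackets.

/fusosvu/:
  (1) Progressive Voicing Assimilation: [fusosvu] → [fusosfu]
  (2) Nasal Place Assimilation: no change — [fusosfu]
  (3) Final Vowel Deletion: [fusosfu] → [fusosf]
  (4) Stop Lenition: no change — [fusosf]
/pidedpise/:
  (1) Progressive Voicing Assimilation: [pidedpise] → [pidedbise]
  (2) Nasal Place Assimilation: no change — [pidedbise]
  (3) Final Vowel Deletion: [pidedbise] → [pidedbis]
  (4) Stop Lenition: [pidedbis] → [pizedbis]
/mewupol/:
  (1) Progressive Voicing Assimilation: no change — [mewupol]
  (2) Nasal Place Assimilation: no change — [mewupol]
  (3) Final Vowel Deletion: no change — [mewupol]
  (4) Stop Lenition: no change — [mewupol]

[fusosf], [pizedbis], [mewupol]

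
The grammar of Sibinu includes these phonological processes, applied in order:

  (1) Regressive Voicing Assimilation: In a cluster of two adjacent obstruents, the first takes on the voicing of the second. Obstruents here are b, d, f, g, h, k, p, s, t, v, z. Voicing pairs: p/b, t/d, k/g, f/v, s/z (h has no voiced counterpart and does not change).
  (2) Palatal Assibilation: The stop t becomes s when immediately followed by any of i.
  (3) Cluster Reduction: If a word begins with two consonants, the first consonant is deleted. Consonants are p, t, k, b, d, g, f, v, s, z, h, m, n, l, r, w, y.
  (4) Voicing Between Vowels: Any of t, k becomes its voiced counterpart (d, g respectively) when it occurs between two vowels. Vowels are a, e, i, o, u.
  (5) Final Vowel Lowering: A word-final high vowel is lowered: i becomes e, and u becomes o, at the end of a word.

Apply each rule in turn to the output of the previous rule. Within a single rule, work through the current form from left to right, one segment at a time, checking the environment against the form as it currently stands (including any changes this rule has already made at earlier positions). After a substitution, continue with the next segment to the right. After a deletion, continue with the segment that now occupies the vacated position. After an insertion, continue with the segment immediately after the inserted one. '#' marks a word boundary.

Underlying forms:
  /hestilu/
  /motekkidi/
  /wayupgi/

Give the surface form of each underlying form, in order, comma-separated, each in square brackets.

/hestilu/:
  (1) Regressive Voicing Assimilation: no change — [hestilu]
  (2) Palatal Assibilation: [hestilu] → [hessilu]
  (3) Cluster Reduction: no change — [hessilu]
  (4) Voicing Between Vowels: no change — [hessilu]
  (5) Final Vowel Lowering: [hessilu] → [hessilo]
/motekkidi/:
  (1) Regressive Voicing Assimilation: no change — [motekkidi]
  (2) Palatal Assibilation: no change — [motekkidi]
  (3) Cluster Reduction: no change — [motekkidi]
  (4) Voicing Between Vowels: [motekkidi] → [modekkidi]
  (5) Final Vowel Lowering: [modekkidi] → [modekkide]
/wayupgi/:
  (1) Regressive Voicing Assimilation: [wayupgi] → [wayubgi]
  (2) Palatal Assibilation: no change — [wayubgi]
  (3) Cluster Reduction: no change — [wayubgi]
  (4) Voicing Between Vowels: no change — [wayubgi]
  (5) Final Vowel Lowering: [wayubgi] → [wayubge]

[hessilo], [modekkide], [wayubge]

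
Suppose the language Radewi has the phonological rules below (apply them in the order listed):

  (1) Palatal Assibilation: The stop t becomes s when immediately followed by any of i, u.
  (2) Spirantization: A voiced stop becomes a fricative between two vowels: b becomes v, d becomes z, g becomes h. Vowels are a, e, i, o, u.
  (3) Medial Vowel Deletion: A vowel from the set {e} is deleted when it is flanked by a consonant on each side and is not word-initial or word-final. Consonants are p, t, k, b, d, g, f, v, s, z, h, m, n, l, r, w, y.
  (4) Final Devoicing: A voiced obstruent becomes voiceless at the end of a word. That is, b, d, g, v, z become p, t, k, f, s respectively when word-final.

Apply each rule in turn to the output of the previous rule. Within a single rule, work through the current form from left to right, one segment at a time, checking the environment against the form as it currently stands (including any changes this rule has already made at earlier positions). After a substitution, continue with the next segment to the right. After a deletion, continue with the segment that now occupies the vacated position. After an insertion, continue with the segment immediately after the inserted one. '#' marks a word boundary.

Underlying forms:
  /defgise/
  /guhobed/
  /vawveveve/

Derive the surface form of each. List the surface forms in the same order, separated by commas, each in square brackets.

[dfgise], [guhovt], [vawvvve]

/defgise/:
  (1) Palatal Assibilation: no change — [defgise]
  (2) Spirantization: no change — [defgise]
  (3) Medial Vowel Deletion: [defgise] → [dfgise]
  (4) Final Devoicing: no change — [dfgise]
/guhobed/:
  (1) Palatal Assibilation: no change — [guhobed]
  (2) Spirantization: [guhobed] → [guhoved]
  (3) Medial Vowel Deletion: [guhoved] → [guhovd]
  (4) Final Devoicing: [guhovd] → [guhovt]
/vawveveve/:
  (1) Palatal Assibilation: no change — [vawveveve]
  (2) Spirantization: no change — [vawveveve]
  (3) Medial Vowel Deletion: [vawveveve] → [vawvvve]
  (4) Final Devoicing: no change — [vawvvve]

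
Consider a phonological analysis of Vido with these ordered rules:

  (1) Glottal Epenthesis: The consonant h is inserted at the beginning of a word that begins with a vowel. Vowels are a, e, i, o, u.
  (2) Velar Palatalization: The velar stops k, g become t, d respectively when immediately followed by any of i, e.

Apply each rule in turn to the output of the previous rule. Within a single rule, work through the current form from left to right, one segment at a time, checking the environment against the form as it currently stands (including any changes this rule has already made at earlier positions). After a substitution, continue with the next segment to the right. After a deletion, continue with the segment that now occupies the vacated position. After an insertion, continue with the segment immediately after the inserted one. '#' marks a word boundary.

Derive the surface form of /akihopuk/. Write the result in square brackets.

[hatihopuk]

(1) Glottal Epenthesis: [akihopuk] → [hakihopuk]
(2) Velar Palatalization: [hakihopuk] → [hatihopuk]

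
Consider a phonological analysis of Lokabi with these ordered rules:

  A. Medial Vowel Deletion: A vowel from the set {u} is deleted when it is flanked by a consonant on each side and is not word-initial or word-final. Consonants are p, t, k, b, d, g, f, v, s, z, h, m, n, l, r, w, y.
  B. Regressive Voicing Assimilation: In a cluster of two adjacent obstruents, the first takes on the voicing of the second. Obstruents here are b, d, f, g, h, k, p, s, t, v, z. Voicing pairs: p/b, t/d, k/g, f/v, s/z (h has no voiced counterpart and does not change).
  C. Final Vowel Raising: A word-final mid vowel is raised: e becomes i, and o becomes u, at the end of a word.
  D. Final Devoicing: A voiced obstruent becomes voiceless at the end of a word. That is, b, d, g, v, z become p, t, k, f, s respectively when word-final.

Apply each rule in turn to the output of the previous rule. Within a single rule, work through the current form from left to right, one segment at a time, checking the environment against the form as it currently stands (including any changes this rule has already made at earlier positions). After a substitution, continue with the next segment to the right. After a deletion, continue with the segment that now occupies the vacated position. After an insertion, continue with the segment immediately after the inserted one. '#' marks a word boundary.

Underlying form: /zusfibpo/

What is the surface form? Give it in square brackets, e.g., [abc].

A Medial Vowel Deletion: [zusfibpo] → [zsfibpo]
B Regressive Voicing Assimilation: [zsfibpo] → [ssfippo]
C Final Vowel Raising: [ssfippo] → [ssfippu]
D Final Devoicing: no change — [ssfippu]

[ssfippu]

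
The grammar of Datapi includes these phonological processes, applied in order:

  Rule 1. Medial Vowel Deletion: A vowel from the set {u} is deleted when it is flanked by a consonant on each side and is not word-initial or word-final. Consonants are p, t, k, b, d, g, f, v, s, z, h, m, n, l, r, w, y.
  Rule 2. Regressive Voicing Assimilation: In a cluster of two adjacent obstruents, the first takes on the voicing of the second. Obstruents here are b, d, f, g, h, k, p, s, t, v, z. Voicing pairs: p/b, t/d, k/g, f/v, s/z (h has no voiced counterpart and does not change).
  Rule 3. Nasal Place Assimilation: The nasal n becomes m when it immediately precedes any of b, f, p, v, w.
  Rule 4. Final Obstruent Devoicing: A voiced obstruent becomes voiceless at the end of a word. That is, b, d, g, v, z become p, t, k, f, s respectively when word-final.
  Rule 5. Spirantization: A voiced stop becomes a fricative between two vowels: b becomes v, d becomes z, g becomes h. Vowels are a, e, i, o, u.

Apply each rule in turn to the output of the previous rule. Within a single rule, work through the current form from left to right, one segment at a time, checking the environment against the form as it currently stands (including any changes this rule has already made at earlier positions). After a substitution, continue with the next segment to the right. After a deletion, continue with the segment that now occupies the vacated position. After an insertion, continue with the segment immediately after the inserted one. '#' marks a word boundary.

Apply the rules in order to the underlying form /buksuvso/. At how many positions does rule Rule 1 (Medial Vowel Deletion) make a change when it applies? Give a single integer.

2

Rule 1 Medial Vowel Deletion: [buksuvso] → [bksvso]
Rule 2 Regressive Voicing Assimilation: [bksvso] → [pkzfso]
Rule 3 Nasal Place Assimilation: no change — [pkzfso]
Rule 4 Final Obstruent Devoicing: no change — [pkzfso]
Rule 5 Spirantization: no change — [pkzfso]
Rule Rule 1 changed 2 position(s).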